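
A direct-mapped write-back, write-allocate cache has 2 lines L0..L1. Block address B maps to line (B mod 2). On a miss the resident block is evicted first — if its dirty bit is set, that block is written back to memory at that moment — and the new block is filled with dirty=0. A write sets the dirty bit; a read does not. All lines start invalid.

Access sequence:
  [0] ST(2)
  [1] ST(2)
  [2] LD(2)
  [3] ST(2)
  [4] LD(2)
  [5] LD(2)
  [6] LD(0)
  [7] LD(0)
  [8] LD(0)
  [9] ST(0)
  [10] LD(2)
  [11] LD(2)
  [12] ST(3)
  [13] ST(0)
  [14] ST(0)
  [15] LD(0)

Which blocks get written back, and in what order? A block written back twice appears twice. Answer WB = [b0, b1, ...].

WB = [2, 0]

0: W B2 → L0 miss [D]
1: W B2 → L0 hit [D]
2: R B2 → L0 hit [D]
3: W B2 → L0 hit [D]
4: R B2 → L0 hit [D]
5: R B2 → L0 hit [D]
6: R B0 → L0 miss wb→B2 [-]
7: R B0 → L0 hit [-]
8: R B0 → L0 hit [-]
9: W B0 → L0 hit [D]
10: R B2 → L0 miss wb→B0 [-]
11: R B2 → L0 hit [-]
12: W B3 → L1 miss [D]
13: W B0 → L0 miss [D]
14: W B0 → L0 hit [D]
15: R B0 → L0 hit [D]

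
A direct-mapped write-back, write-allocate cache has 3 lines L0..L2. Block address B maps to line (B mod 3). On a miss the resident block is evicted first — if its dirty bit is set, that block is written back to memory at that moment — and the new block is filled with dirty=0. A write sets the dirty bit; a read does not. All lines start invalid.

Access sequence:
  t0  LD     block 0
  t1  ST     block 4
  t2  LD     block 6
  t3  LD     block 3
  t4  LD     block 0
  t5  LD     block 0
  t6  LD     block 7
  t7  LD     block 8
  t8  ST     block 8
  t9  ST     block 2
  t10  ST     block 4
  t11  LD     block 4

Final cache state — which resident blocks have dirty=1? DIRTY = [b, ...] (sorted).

DIRTY = [2, 4]

0: R B0 -> L0 miss  d=-]
1: W B4 -> L1 miss  d=D]
2: R B6 -> L0 miss  d=-]
3: R B3 -> L0 miss  d=-]
4: R B0 -> L0 miss  d=-]
5: R B0 -> L0 hit  d=-]
6: R B7 -> L1 miss wb->B4  d=-]
7: R B8 -> L2 miss  d=-]
8: W B8 -> L2 hit  d=D]
9: W B2 -> L2 miss wb->B8  d=D]
10: W B4 -> L1 miss  d=D]
11: R B4 -> L1 hit  d=D]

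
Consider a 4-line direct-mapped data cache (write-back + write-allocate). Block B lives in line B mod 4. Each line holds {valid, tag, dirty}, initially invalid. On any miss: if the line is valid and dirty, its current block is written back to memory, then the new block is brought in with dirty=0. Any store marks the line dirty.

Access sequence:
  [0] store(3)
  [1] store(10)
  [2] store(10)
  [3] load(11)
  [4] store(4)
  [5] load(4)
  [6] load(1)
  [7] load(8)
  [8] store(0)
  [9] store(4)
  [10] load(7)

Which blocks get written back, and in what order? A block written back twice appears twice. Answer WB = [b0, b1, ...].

WB = [3, 4, 0]

0: W B3 → L3 miss [D]
1: W B10 → L2 miss [D]
2: W B10 → L2 hit [D]
3: R B11 → L3 miss wb→B3 [-]
4: W B4 → L0 miss [D]
5: R B4 → L0 hit [D]
6: R B1 → L1 miss [-]
7: R B8 → L0 miss wb→B4 [-]
8: W B0 → L0 miss [D]
9: W B4 → L0 miss wb→B0 [D]
10: R B7 → L3 miss [-]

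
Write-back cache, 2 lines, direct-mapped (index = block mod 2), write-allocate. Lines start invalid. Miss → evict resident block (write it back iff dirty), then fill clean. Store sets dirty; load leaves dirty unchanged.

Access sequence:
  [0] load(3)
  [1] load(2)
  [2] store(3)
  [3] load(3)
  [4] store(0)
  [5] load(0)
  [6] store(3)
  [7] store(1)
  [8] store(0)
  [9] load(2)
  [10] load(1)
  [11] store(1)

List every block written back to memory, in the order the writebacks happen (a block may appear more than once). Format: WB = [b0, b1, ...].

0: R B3 → L1 miss [-]
1: R B2 → L0 miss [-]
2: W B3 → L1 hit [D]
3: R B3 → L1 hit [D]
4: W B0 → L0 miss [D]
5: R B0 → L0 hit [D]
6: W B3 → L1 hit [D]
7: W B1 → L1 miss wb→B3 [D]
8: W B0 → L0 hit [D]
9: R B2 → L0 miss wb→B0 [-]
10: R B1 → L1 hit [D]
11: W B1 → L1 hit [D]

WB = [3, 0]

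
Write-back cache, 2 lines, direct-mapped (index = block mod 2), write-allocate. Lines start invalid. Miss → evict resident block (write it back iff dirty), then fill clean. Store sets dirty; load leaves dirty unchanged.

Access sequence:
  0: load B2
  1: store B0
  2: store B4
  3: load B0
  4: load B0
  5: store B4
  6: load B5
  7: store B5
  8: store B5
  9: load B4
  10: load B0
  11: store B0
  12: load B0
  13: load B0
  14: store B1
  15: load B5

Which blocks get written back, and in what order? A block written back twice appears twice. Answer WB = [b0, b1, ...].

0: R B2 -> L0 miss  d=-]
1: W B0 -> L0 miss  d=D]
2: W B4 -> L0 miss wb->B0  d=D]
3: R B0 -> L0 miss wb->B4  d=-]
4: R B0 -> L0 hit  d=-]
5: W B4 -> L0 miss  d=D]
6: R B5 -> L1 miss  d=-]
7: W B5 -> L1 hit  d=D]
8: W B5 -> L1 hit  d=D]
9: R B4 -> L0 hit  d=D]
10: R B0 -> L0 miss wb->B4  d=-]
11: W B0 -> L0 hit  d=D]
12: R B0 -> L0 hit  d=D]
13: R B0 -> L0 hit  d=D]
14: W B1 -> L1 miss wb->B5  d=D]
15: R B5 -> L1 miss wb->B1  d=-]

WB = [0, 4, 4, 5, 1]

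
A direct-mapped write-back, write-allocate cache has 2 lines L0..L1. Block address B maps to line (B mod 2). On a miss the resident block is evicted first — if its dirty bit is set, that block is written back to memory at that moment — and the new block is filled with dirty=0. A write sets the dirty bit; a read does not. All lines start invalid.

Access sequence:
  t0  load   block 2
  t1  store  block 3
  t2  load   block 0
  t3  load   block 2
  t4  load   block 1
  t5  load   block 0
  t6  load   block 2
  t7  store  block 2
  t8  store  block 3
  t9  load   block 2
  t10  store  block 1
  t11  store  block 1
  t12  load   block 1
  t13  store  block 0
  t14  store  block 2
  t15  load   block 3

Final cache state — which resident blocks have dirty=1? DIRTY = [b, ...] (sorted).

DIRTY = [2]

0: R B2 → L0 miss [-]
1: W B3 → L1 miss [D]
2: R B0 → L0 miss [-]
3: R B2 → L0 miss [-]
4: R B1 → L1 miss wb→B3 [-]
5: R B0 → L0 miss [-]
6: R B2 → L0 miss [-]
7: W B2 → L0 hit [D]
8: W B3 → L1 miss [D]
9: R B2 → L0 hit [D]
10: W B1 → L1 miss wb→B3 [D]
11: W B1 → L1 hit [D]
12: R B1 → L1 hit [D]
13: W B0 → L0 miss wb→B2 [D]
14: W B2 → L0 miss wb→B0 [D]
15: R B3 → L1 miss wb→B1 [-]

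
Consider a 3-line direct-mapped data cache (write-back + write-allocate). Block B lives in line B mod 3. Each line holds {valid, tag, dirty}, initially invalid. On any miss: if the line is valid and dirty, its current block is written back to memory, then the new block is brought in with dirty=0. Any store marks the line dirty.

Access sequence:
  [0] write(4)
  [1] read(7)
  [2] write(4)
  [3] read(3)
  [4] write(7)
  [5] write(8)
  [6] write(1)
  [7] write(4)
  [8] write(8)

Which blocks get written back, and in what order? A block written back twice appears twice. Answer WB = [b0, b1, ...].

0: W B4 -> L1 miss  d=D]
1: R B7 -> L1 miss wb->B4  d=-]
2: W B4 -> L1 miss  d=D]
3: R B3 -> L0 miss  d=-]
4: W B7 -> L1 miss wb->B4  d=D]
5: W B8 -> L2 miss  d=D]
6: W B1 -> L1 miss wb->B7  d=D]
7: W B4 -> L1 miss wb->B1  d=D]
8: W B8 -> L2 hit  d=D]

WB = [4, 4, 7, 1]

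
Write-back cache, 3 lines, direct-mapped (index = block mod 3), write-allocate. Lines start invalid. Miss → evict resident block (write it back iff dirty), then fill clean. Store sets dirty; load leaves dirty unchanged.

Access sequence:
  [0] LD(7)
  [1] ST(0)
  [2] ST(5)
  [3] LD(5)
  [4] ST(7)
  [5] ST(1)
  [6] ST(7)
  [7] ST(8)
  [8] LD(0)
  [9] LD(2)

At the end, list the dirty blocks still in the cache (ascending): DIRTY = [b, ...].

  0 | R B7 → L1 miss [-]
  1 | W B0 → L0 miss [D]
  2 | W B5 → L2 miss [D]
  3 | R B5 → L2 hit [D]
  4 | W B7 → L1 hit [D]
  5 | W B1 → L1 miss wb→B7 [D]
  6 | W B7 → L1 miss wb→B1 [D]
  7 | W B8 → L2 miss wb→B5 [D]
  8 | R B0 → L0 hit [D]
  9 | R B2 → L2 miss wb→B8 [-]

DIRTY = [0, 7]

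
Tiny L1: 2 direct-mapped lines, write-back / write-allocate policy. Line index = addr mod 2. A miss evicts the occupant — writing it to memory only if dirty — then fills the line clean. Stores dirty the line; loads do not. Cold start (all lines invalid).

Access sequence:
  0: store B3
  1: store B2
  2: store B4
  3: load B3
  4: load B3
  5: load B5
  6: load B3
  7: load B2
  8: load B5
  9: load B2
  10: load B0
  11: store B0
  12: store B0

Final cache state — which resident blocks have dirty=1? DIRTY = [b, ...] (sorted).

DIRTY = [0]

0: W B3 -> L1 miss  d=D]
1: W B2 -> L0 miss  d=D]
2: W B4 -> L0 miss wb->B2  d=D]
3: R B3 -> L1 hit  d=D]
4: R B3 -> L1 hit  d=D]
5: R B5 -> L1 miss wb->B3  d=-]
6: R B3 -> L1 miss  d=-]
7: R B2 -> L0 miss wb->B4  d=-]
8: R B5 -> L1 miss  d=-]
9: R B2 -> L0 hit  d=-]
10: R B0 -> L0 miss  d=-]
11: W B0 -> L0 hit  d=D]
12: W B0 -> L0 hit  d=D]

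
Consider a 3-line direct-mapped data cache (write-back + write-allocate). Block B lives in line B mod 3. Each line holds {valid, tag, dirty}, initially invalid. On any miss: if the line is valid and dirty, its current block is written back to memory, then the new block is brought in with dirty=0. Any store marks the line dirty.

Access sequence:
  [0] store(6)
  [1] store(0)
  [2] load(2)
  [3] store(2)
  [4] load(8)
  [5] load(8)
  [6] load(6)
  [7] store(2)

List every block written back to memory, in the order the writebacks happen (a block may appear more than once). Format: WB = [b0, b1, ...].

WB = [6, 2, 0]

0: W B6 → L0 miss [D]
1: W B0 → L0 miss wb→B6 [D]
2: R B2 → L2 miss [-]
3: W B2 → L2 hit [D]
4: R B8 → L2 miss wb→B2 [-]
5: R B8 → L2 hit [-]
6: R B6 → L0 miss wb→B0 [-]
7: W B2 → L2 miss [D]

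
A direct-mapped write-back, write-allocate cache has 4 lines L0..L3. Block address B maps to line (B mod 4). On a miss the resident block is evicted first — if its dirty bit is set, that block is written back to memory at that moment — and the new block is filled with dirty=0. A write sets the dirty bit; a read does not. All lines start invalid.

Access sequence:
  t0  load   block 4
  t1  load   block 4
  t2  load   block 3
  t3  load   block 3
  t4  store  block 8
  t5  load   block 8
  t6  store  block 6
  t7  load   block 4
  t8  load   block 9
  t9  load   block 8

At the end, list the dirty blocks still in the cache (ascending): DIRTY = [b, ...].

DIRTY = [6]

0: R B4 -> L0 miss  d=-]
1: R B4 -> L0 hit  d=-]
2: R B3 -> L3 miss  d=-]
3: R B3 -> L3 hit  d=-]
4: W B8 -> L0 miss  d=D]
5: R B8 -> L0 hit  d=D]
6: W B6 -> L2 miss  d=D]
7: R B4 -> L0 miss wb->B8  d=-]
8: R B9 -> L1 miss  d=-]
9: R B8 -> L0 miss  d=-]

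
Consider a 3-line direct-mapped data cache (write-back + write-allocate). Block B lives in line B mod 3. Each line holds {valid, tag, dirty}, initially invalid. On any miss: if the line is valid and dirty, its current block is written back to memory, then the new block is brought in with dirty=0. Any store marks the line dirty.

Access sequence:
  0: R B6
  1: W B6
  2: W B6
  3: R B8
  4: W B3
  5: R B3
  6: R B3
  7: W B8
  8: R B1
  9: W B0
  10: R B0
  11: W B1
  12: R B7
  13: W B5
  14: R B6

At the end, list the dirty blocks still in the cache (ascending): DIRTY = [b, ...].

DIRTY = [5]

  0 | R B6 → L0 miss [-]
  1 | W B6 → L0 hit [D]
  2 | W B6 → L0 hit [D]
  3 | R B8 → L2 miss [-]
  4 | W B3 → L0 miss wb→B6 [D]
  5 | R B3 → L0 hit [D]
  6 | R B3 → L0 hit [D]
  7 | W B8 → L2 hit [D]
  8 | R B1 → L1 miss [-]
  9 | W B0 → L0 miss wb→B3 [D]
  10 | R B0 → L0 hit [D]
  11 | W B1 → L1 hit [D]
  12 | R B7 → L1 miss wb→B1 [-]
  13 | W B5 → L2 miss wb→B8 [D]
  14 | R B6 → L0 miss wb→B0 [-]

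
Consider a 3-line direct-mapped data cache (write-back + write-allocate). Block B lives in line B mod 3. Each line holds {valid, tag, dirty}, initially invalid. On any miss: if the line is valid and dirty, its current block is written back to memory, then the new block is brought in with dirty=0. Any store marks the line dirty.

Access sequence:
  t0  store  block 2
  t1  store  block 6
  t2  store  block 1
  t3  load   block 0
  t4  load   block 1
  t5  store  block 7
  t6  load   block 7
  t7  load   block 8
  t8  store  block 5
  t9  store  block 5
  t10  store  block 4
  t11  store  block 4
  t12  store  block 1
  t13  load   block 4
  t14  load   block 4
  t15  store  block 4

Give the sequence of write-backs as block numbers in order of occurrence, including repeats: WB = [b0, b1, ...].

WB = [6, 1, 2, 7, 4, 1]

  0 | W B2 → L2 miss [D]
  1 | W B6 → L0 miss [D]
  2 | W B1 → L1 miss [D]
  3 | R B0 → L0 miss wb→B6 [-]
  4 | R B1 → L1 hit [D]
  5 | W B7 → L1 miss wb→B1 [D]
  6 | R B7 → L1 hit [D]
  7 | R B8 → L2 miss wb→B2 [-]
  8 | W B5 → L2 miss [D]
  9 | W B5 → L2 hit [D]
  10 | W B4 → L1 miss wb→B7 [D]
  11 | W B4 → L1 hit [D]
  12 | W B1 → L1 miss wb→B4 [D]
  13 | R B4 → L1 miss wb→B1 [-]
  14 | R B4 → L1 hit [-]
  15 | W B4 → L1 hit [D]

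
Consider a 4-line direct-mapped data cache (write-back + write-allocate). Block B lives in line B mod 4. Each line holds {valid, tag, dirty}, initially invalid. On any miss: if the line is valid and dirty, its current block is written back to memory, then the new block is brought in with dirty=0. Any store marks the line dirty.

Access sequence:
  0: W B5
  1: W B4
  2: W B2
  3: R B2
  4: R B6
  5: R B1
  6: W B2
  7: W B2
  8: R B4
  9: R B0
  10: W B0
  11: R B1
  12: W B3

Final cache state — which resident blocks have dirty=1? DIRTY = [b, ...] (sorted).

DIRTY = [0, 2, 3]

0: W B5 -> L1 miss  d=D]
1: W B4 -> L0 miss  d=D]
2: W B2 -> L2 miss  d=D]
3: R B2 -> L2 hit  d=D]
4: R B6 -> L2 miss wb->B2  d=-]
5: R B1 -> L1 miss wb->B5  d=-]
6: W B2 -> L2 miss  d=D]
7: W B2 -> L2 hit  d=D]
8: R B4 -> L0 hit  d=D]
9: R B0 -> L0 miss wb->B4  d=-]
10: W B0 -> L0 hit  d=D]
11: R B1 -> L1 hit  d=-]
12: W B3 -> L3 miss  d=D]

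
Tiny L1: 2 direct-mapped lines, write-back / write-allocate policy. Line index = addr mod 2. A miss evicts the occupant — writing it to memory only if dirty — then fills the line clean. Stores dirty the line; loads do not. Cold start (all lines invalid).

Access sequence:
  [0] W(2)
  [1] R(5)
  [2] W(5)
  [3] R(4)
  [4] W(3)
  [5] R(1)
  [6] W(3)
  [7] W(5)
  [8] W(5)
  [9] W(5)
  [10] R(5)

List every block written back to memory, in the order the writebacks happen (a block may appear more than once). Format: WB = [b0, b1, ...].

WB = [2, 5, 3, 3]

  0 | W B2 → L0 miss [D]
  1 | R B5 → L1 miss [-]
  2 | W B5 → L1 hit [D]
  3 | R B4 → L0 miss wb→B2 [-]
  4 | W B3 → L1 miss wb→B5 [D]
  5 | R B1 → L1 miss wb→B3 [-]
  6 | W B3 → L1 miss [D]
  7 | W B5 → L1 miss wb→B3 [D]
  8 | W B5 → L1 hit [D]
  9 | W B5 → L1 hit [D]
  10 | R B5 → L1 hit [D]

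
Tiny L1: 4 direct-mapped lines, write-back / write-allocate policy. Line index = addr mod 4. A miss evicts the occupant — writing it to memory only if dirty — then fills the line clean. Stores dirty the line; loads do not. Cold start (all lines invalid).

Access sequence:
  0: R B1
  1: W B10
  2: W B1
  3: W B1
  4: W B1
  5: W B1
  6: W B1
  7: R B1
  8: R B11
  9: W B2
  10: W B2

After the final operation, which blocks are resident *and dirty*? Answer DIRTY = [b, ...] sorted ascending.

DIRTY = [1, 2]

0: R B1 → L1 miss [-]
1: W B10 → L2 miss [D]
2: W B1 → L1 hit [D]
3: W B1 → L1 hit [D]
4: W B1 → L1 hit [D]
5: W B1 → L1 hit [D]
6: W B1 → L1 hit [D]
7: R B1 → L1 hit [D]
8: R B11 → L3 miss [-]
9: W B2 → L2 miss wb→B10 [D]
10: W B2 → L2 hit [D]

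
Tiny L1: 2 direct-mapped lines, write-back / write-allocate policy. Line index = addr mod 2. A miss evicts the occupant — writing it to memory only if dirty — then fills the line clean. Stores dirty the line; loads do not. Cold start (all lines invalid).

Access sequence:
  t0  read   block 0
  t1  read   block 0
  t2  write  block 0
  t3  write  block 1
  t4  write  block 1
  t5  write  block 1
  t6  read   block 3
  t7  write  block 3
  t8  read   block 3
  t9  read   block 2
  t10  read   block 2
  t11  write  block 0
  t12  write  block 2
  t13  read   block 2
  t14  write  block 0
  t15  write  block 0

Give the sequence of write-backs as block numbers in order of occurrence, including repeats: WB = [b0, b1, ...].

WB = [1, 0, 0, 2]

  0 | R B0 → L0 miss [-]
  1 | R B0 → L0 hit [-]
  2 | W B0 → L0 hit [D]
  3 | W B1 → L1 miss [D]
  4 | W B1 → L1 hit [D]
  5 | W B1 → L1 hit [D]
  6 | R B3 → L1 miss wb→B1 [-]
  7 | W B3 → L1 hit [D]
  8 | R B3 → L1 hit [D]
  9 | R B2 → L0 miss wb→B0 [-]
  10 | R B2 → L0 hit [-]
  11 | W B0 → L0 miss [D]
  12 | W B2 → L0 miss wb→B0 [D]
  13 | R B2 → L0 hit [D]
  14 | W B0 → L0 miss wb→B2 [D]
  15 | W B0 → L0 hit [D]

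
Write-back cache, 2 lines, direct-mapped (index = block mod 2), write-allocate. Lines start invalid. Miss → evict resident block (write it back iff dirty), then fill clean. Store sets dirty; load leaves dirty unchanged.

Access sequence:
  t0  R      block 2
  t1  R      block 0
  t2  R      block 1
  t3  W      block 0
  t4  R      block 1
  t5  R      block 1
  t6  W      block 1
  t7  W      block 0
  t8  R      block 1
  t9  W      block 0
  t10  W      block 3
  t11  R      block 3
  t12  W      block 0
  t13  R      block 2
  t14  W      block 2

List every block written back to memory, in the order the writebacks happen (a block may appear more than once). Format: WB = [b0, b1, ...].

WB = [1, 0]

0: R B2 → L0 miss [-]
1: R B0 → L0 miss [-]
2: R B1 → L1 miss [-]
3: W B0 → L0 hit [D]
4: R B1 → L1 hit [-]
5: R B1 → L1 hit [-]
6: W B1 → L1 hit [D]
7: W B0 → L0 hit [D]
8: R B1 → L1 hit [D]
9: W B0 → L0 hit [D]
10: W B3 → L1 miss wb→B1 [D]
11: R B3 → L1 hit [D]
12: W B0 → L0 hit [D]
13: R B2 → L0 miss wb→B0 [-]
14: W B2 → L0 hit [D]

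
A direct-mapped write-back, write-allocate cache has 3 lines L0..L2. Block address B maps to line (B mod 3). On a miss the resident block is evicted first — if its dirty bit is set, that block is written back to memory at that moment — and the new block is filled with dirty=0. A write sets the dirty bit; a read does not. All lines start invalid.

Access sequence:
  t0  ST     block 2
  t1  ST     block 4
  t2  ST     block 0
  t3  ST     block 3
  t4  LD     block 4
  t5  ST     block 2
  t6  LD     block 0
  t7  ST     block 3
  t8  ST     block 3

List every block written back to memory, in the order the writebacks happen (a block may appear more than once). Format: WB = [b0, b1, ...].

WB = [0, 3]

0: W B2 → L2 miss [D]
1: W B4 → L1 miss [D]
2: W B0 → L0 miss [D]
3: W B3 → L0 miss wb→B0 [D]
4: R B4 → L1 hit [D]
5: W B2 → L2 hit [D]
6: R B0 → L0 miss wb→B3 [-]
7: W B3 → L0 miss [D]
8: W B3 → L0 hit [D]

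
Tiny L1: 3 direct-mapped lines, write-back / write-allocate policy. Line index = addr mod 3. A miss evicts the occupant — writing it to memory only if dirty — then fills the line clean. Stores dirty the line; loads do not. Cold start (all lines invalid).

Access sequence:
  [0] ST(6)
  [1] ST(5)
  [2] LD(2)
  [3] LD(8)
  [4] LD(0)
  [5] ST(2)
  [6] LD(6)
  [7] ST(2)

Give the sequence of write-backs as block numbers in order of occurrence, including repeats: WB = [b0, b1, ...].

0: W B6 -> L0 miss  d=D]
1: W B5 -> L2 miss  d=D]
2: R B2 -> L2 miss wb->B5  d=-]
3: R B8 -> L2 miss  d=-]
4: R B0 -> L0 miss wb->B6  d=-]
5: W B2 -> L2 miss  d=D]
6: R B6 -> L0 miss  d=-]
7: W B2 -> L2 hit  d=D]

WB = [5, 6]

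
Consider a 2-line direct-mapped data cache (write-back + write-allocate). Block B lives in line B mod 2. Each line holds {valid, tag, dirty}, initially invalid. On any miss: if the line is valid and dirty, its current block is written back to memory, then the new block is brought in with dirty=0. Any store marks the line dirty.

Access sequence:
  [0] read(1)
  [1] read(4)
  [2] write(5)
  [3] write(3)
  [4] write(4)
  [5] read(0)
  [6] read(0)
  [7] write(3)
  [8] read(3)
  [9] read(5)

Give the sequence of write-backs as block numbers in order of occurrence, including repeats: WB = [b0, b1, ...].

WB = [5, 4, 3]

0: R B1 -> L1 miss  d=-]
1: R B4 -> L0 miss  d=-]
2: W B5 -> L1 miss  d=D]
3: W B3 -> L1 miss wb->B5  d=D]
4: W B4 -> L0 hit  d=D]
5: R B0 -> L0 miss wb->B4  d=-]
6: R B0 -> L0 hit  d=-]
7: W B3 -> L1 hit  d=D]
8: R B3 -> L1 hit  d=D]
9: R B5 -> L1 miss wb->B3  d=-]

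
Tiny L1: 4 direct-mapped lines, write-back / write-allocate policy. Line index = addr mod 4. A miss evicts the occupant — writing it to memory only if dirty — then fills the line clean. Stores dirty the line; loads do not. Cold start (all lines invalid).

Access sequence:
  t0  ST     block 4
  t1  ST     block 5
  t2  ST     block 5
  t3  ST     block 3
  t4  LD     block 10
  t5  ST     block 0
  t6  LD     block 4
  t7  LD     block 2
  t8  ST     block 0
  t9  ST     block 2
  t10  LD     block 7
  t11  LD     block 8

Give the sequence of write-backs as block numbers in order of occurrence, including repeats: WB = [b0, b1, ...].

WB = [4, 0, 3, 0]

  0 | W B4 → L0 miss [D]
  1 | W B5 → L1 miss [D]
  2 | W B5 → L1 hit [D]
  3 | W B3 → L3 miss [D]
  4 | R B10 → L2 miss [-]
  5 | W B0 → L0 miss wb→B4 [D]
  6 | R B4 → L0 miss wb→B0 [-]
  7 | R B2 → L2 miss [-]
  8 | W B0 → L0 miss [D]
  9 | W B2 → L2 hit [D]
  10 | R B7 → L3 miss wb→B3 [-]
  11 | R B8 → L0 miss wb→B0 [-]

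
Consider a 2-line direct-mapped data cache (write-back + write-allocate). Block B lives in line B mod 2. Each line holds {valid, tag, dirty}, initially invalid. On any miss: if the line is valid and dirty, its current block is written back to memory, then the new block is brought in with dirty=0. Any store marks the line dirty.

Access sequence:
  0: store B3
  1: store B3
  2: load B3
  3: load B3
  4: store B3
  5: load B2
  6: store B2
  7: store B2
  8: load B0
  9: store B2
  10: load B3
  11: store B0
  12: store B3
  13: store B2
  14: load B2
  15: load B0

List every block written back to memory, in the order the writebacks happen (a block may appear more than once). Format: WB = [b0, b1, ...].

0: W B3 → L1 miss [D]
1: W B3 → L1 hit [D]
2: R B3 → L1 hit [D]
3: R B3 → L1 hit [D]
4: W B3 → L1 hit [D]
5: R B2 → L0 miss [-]
6: W B2 → L0 hit [D]
7: W B2 → L0 hit [D]
8: R B0 → L0 miss wb→B2 [-]
9: W B2 → L0 miss [D]
10: R B3 → L1 hit [D]
11: W B0 → L0 miss wb→B2 [D]
12: W B3 → L1 hit [D]
13: W B2 → L0 miss wb→B0 [D]
14: R B2 → L0 hit [D]
15: R B0 → L0 miss wb→B2 [-]

WB = [2, 2, 0, 2]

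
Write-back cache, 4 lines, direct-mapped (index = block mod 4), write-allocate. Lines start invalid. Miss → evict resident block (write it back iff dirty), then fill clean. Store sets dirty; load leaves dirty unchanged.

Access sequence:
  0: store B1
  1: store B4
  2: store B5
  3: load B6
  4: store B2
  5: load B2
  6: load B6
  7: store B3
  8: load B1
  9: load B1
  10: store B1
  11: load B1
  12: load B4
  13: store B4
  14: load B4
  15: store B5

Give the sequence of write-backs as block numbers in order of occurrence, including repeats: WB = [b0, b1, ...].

0: W B1 → L1 miss [D]
1: W B4 → L0 miss [D]
2: W B5 → L1 miss wb→B1 [D]
3: R B6 → L2 miss [-]
4: W B2 → L2 miss [D]
5: R B2 → L2 hit [D]
6: R B6 → L2 miss wb→B2 [-]
7: W B3 → L3 miss [D]
8: R B1 → L1 miss wb→B5 [-]
9: R B1 → L1 hit [-]
10: W B1 → L1 hit [D]
11: R B1 → L1 hit [D]
12: R B4 → L0 hit [D]
13: W B4 → L0 hit [D]
14: R B4 → L0 hit [D]
15: W B5 → L1 miss wb→B1 [D]

WB = [1, 2, 5, 1]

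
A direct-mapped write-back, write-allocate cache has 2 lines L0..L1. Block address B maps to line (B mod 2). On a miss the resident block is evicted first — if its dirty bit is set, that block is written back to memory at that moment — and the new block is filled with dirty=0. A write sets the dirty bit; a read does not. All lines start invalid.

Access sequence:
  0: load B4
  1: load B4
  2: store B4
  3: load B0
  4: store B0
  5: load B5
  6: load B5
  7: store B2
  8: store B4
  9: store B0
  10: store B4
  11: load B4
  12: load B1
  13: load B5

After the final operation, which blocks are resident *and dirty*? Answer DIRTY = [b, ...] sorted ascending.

DIRTY = [4]

0: R B4 → L0 miss [-]
1: R B4 → L0 hit [-]
2: W B4 → L0 hit [D]
3: R B0 → L0 miss wb→B4 [-]
4: W B0 → L0 hit [D]
5: R B5 → L1 miss [-]
6: R B5 → L1 hit [-]
7: W B2 → L0 miss wb→B0 [D]
8: W B4 → L0 miss wb→B2 [D]
9: W B0 → L0 miss wb→B4 [D]
10: W B4 → L0 miss wb→B0 [D]
11: R B4 → L0 hit [D]
12: R B1 → L1 miss [-]
13: R B5 → L1 miss [-]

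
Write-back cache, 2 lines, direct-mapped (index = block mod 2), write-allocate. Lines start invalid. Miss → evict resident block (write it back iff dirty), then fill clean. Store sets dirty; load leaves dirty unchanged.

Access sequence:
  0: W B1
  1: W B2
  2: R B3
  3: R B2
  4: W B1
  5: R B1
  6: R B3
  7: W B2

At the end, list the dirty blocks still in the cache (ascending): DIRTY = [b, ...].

DIRTY = [2]

0: W B1 → L1 miss [D]
1: W B2 → L0 miss [D]
2: R B3 → L1 miss wb→B1 [-]
3: R B2 → L0 hit [D]
4: W B1 → L1 miss [D]
5: R B1 → L1 hit [D]
6: R B3 → L1 miss wb→B1 [-]
7: W B2 → L0 hit [D]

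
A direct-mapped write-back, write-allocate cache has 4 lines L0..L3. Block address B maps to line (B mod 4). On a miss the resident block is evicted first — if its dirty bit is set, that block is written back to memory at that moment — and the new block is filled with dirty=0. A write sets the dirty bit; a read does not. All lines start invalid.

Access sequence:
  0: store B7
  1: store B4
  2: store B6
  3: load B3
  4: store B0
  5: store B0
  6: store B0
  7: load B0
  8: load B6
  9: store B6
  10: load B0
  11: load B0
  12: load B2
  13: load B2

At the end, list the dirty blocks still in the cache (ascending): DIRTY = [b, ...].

  0 | W B7 → L3 miss [D]
  1 | W B4 → L0 miss [D]
  2 | W B6 → L2 miss [D]
  3 | R B3 → L3 miss wb→B7 [-]
  4 | W B0 → L0 miss wb→B4 [D]
  5 | W B0 → L0 hit [D]
  6 | W B0 → L0 hit [D]
  7 | R B0 → L0 hit [D]
  8 | R B6 → L2 hit [D]
  9 | W B6 → L2 hit [D]
  10 | R B0 → L0 hit [D]
  11 | R B0 → L0 hit [D]
  12 | R B2 → L2 miss wb→B6 [-]
  13 | R B2 → L2 hit [-]

DIRTY = [0]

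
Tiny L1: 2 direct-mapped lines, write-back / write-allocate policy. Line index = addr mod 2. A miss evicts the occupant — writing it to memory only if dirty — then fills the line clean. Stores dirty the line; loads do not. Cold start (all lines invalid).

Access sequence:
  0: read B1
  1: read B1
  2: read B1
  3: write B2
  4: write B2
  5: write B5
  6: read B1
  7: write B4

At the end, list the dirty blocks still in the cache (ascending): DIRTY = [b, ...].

DIRTY = [4]

0: R B1 → L1 miss [-]
1: R B1 → L1 hit [-]
2: R B1 → L1 hit [-]
3: W B2 → L0 miss [D]
4: W B2 → L0 hit [D]
5: W B5 → L1 miss [D]
6: R B1 → L1 miss wb→B5 [-]
7: W B4 → L0 miss wb→B2 [D]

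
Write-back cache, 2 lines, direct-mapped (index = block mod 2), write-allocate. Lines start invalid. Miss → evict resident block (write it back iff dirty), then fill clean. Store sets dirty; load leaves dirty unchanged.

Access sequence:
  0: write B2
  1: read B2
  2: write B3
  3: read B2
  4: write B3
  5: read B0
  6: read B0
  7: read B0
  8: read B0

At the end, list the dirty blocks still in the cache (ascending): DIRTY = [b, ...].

DIRTY = [3]

0: W B2 → L0 miss [D]
1: R B2 → L0 hit [D]
2: W B3 → L1 miss [D]
3: R B2 → L0 hit [D]
4: W B3 → L1 hit [D]
5: R B0 → L0 miss wb→B2 [-]
6: R B0 → L0 hit [-]
7: R B0 → L0 hit [-]
8: R B0 → L0 hit [-]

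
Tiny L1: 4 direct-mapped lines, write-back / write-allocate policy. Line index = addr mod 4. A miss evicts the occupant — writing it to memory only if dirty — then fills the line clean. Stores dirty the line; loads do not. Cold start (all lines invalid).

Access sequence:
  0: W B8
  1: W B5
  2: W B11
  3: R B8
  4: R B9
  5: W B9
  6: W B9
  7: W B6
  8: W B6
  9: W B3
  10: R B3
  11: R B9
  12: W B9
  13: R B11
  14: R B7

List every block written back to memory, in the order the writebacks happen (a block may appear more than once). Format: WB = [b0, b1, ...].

  0 | W B8 → L0 miss [D]
  1 | W B5 → L1 miss [D]
  2 | W B11 → L3 miss [D]
  3 | R B8 → L0 hit [D]
  4 | R B9 → L1 miss wb→B5 [-]
  5 | W B9 → L1 hit [D]
  6 | W B9 → L1 hit [D]
  7 | W B6 → L2 miss [D]
  8 | W B6 → L2 hit [D]
  9 | W B3 → L3 miss wb→B11 [D]
  10 | R B3 → L3 hit [D]
  11 | R B9 → L1 hit [D]
  12 | W B9 → L1 hit [D]
  13 | R B11 → L3 miss wb→B3 [-]
  14 | R B7 → L3 miss [-]

WB = [5, 11, 3]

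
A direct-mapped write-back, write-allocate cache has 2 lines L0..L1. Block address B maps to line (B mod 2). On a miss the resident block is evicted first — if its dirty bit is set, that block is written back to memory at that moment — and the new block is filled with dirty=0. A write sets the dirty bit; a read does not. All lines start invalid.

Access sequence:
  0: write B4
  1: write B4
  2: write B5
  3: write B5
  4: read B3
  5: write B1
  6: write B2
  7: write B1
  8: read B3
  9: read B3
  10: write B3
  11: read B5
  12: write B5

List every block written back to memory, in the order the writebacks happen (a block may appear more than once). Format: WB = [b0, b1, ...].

WB = [5, 4, 1, 3]

0: W B4 → L0 miss [D]
1: W B4 → L0 hit [D]
2: W B5 → L1 miss [D]
3: W B5 → L1 hit [D]
4: R B3 → L1 miss wb→B5 [-]
5: W B1 → L1 miss [D]
6: W B2 → L0 miss wb→B4 [D]
7: W B1 → L1 hit [D]
8: R B3 → L1 miss wb→B1 [-]
9: R B3 → L1 hit [-]
10: W B3 → L1 hit [D]
11: R B5 → L1 miss wb→B3 [-]
12: W B5 → L1 hit [D]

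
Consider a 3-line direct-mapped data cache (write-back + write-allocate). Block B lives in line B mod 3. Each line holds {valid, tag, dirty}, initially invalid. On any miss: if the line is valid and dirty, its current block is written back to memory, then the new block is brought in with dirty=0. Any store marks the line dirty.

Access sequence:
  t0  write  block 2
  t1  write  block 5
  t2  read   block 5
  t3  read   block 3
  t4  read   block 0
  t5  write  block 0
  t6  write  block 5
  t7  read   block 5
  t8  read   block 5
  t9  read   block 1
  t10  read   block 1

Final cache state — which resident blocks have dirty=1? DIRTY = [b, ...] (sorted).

0: W B2 → L2 miss [D]
1: W B5 → L2 miss wb→B2 [D]
2: R B5 → L2 hit [D]
3: R B3 → L0 miss [-]
4: R B0 → L0 miss [-]
5: W B0 → L0 hit [D]
6: W B5 → L2 hit [D]
7: R B5 → L2 hit [D]
8: R B5 → L2 hit [D]
9: R B1 → L1 miss [-]
10: R B1 → L1 hit [-]

DIRTY = [0, 5]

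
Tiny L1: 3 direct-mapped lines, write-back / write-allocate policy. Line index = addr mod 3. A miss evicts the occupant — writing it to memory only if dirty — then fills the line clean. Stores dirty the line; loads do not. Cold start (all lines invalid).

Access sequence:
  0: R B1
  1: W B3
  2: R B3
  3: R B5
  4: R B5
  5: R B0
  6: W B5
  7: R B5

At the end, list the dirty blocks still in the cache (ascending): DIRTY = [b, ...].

0: R B1 -> L1 miss  d=-]
1: W B3 -> L0 miss  d=D]
2: R B3 -> L0 hit  d=D]
3: R B5 -> L2 miss  d=-]
4: R B5 -> L2 hit  d=-]
5: R B0 -> L0 miss wb->B3  d=-]
6: W B5 -> L2 hit  d=D]
7: R B5 -> L2 hit  d=D]

DIRTY = [5]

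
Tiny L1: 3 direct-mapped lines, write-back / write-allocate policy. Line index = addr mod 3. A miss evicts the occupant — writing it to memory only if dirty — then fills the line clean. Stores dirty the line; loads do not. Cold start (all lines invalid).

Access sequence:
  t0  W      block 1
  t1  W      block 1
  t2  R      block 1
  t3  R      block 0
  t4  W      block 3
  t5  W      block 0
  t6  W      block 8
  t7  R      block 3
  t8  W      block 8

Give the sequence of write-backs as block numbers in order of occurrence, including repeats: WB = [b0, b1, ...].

0: W B1 -> L1 miss  d=D]
1: W B1 -> L1 hit  d=D]
2: R B1 -> L1 hit  d=D]
3: R B0 -> L0 miss  d=-]
4: W B3 -> L0 miss  d=D]
5: W B0 -> L0 miss wb->B3  d=D]
6: W B8 -> L2 miss  d=D]
7: R B3 -> L0 miss wb->B0  d=-]
8: W B8 -> L2 hit  d=D]

WB = [3, 0]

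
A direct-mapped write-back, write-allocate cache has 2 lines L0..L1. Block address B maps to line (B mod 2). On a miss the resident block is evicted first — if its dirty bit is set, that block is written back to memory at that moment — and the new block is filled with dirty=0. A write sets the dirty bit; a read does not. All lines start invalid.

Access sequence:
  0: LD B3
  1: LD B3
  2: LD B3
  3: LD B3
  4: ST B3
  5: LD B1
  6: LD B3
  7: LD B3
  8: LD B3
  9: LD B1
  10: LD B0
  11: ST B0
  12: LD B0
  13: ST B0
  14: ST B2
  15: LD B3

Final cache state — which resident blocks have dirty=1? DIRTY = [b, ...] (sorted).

DIRTY = [2]

  0 | R B3 → L1 miss [-]
  1 | R B3 → L1 hit [-]
  2 | R B3 → L1 hit [-]
  3 | R B3 → L1 hit [-]
  4 | W B3 → L1 hit [D]
  5 | R B1 → L1 miss wb→B3 [-]
  6 | R B3 → L1 miss [-]
  7 | R B3 → L1 hit [-]
  8 | R B3 → L1 hit [-]
  9 | R B1 → L1 miss [-]
  10 | R B0 → L0 miss [-]
  11 | W B0 → L0 hit [D]
  12 | R B0 → L0 hit [D]
  13 | W B0 → L0 hit [D]
  14 | W B2 → L0 miss wb→B0 [D]
  15 | R B3 → L1 miss [-]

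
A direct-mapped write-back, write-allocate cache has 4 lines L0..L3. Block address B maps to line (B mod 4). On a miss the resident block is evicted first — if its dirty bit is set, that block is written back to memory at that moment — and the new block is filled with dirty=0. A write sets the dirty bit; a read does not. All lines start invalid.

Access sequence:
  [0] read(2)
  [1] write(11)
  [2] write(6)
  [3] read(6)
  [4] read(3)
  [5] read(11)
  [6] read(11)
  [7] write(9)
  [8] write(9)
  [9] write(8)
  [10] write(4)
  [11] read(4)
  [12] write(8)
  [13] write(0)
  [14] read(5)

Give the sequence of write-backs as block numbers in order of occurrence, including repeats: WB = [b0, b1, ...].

0: R B2 -> L2 miss  d=-]
1: W B11 -> L3 miss  d=D]
2: W B6 -> L2 miss  d=D]
3: R B6 -> L2 hit  d=D]
4: R B3 -> L3 miss wb->B11  d=-]
5: R B11 -> L3 miss  d=-]
6: R B11 -> L3 hit  d=-]
7: W B9 -> L1 miss  d=D]
8: W B9 -> L1 hit  d=D]
9: W B8 -> L0 miss  d=D]
10: W B4 -> L0 miss wb->B8  d=D]
11: R B4 -> L0 hit  d=D]
12: W B8 -> L0 miss wb->B4  d=D]
13: W B0 -> L0 miss wb->B8  d=D]
14: R B5 -> L1 miss wb->B9  d=-]

WB = [11, 8, 4, 8, 9]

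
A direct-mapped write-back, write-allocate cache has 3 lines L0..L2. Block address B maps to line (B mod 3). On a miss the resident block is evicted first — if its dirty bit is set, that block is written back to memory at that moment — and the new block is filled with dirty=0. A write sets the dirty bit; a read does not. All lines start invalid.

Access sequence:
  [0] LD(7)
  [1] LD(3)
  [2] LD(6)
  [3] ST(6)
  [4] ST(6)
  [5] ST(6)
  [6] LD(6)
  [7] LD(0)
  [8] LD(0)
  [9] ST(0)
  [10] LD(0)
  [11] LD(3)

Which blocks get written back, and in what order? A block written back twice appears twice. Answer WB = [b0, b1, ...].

WB = [6, 0]

  0 | R B7 → L1 miss [-]
  1 | R B3 → L0 miss [-]
  2 | R B6 → L0 miss [-]
  3 | W B6 → L0 hit [D]
  4 | W B6 → L0 hit [D]
  5 | W B6 → L0 hit [D]
  6 | R B6 → L0 hit [D]
  7 | R B0 → L0 miss wb→B6 [-]
  8 | R B0 → L0 hit [-]
  9 | W B0 → L0 hit [D]
  10 | R B0 → L0 hit [D]
  11 | R B3 → L0 miss wb→B0 [-]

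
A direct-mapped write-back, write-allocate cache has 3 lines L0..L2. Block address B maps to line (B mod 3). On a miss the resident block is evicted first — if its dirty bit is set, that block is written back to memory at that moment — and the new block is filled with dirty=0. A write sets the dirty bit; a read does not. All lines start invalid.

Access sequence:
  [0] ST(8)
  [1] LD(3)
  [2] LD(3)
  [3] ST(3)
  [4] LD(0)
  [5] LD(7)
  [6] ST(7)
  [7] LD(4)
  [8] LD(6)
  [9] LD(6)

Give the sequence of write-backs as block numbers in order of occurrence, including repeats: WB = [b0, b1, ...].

  0 | W B8 → L2 miss [D]
  1 | R B3 → L0 miss [-]
  2 | R B3 → L0 hit [-]
  3 | W B3 → L0 hit [D]
  4 | R B0 → L0 miss wb→B3 [-]
  5 | R B7 → L1 miss [-]
  6 | W B7 → L1 hit [D]
  7 | R B4 → L1 miss wb→B7 [-]
  8 | R B6 → L0 miss [-]
  9 | R B6 → L0 hit [-]

WB = [3, 7]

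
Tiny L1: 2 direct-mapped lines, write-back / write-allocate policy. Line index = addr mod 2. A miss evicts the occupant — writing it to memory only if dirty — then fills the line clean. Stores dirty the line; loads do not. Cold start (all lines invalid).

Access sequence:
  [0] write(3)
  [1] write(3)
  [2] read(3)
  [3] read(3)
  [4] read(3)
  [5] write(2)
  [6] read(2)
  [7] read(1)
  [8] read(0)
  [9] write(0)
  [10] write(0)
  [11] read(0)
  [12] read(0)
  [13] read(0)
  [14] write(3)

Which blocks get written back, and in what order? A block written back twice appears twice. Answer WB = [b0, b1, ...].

WB = [3, 2]

0: W B3 -> L1 miss  d=D]
1: W B3 -> L1 hit  d=D]
2: R B3 -> L1 hit  d=D]
3: R B3 -> L1 hit  d=D]
4: R B3 -> L1 hit  d=D]
5: W B2 -> L0 miss  d=D]
6: R B2 -> L0 hit  d=D]
7: R B1 -> L1 miss wb->B3  d=-]
8: R B0 -> L0 miss wb->B2  d=-]
9: W B0 -> L0 hit  d=D]
10: W B0 -> L0 hit  d=D]
11: R B0 -> L0 hit  d=D]
12: R B0 -> L0 hit  d=D]
13: R B0 -> L0 hit  d=D]
14: W B3 -> L1 miss  d=D]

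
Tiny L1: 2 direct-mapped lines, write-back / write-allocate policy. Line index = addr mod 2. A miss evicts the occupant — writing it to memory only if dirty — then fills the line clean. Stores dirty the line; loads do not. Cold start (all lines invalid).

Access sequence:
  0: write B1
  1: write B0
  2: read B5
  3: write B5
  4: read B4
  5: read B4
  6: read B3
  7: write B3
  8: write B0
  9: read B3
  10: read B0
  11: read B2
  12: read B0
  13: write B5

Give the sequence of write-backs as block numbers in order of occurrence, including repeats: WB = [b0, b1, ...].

WB = [1, 0, 5, 0, 3]

  0 | W B1 → L1 miss [D]
  1 | W B0 → L0 miss [D]
  2 | R B5 → L1 miss wb→B1 [-]
  3 | W B5 → L1 hit [D]
  4 | R B4 → L0 miss wb→B0 [-]
  5 | R B4 → L0 hit [-]
  6 | R B3 → L1 miss wb→B5 [-]
  7 | W B3 → L1 hit [D]
  8 | W B0 → L0 miss [D]
  9 | R B3 → L1 hit [D]
  10 | R B0 → L0 hit [D]
  11 | R B2 → L0 miss wb→B0 [-]
  12 | R B0 → L0 miss [-]
  13 | W B5 → L1 miss wb→B3 [D]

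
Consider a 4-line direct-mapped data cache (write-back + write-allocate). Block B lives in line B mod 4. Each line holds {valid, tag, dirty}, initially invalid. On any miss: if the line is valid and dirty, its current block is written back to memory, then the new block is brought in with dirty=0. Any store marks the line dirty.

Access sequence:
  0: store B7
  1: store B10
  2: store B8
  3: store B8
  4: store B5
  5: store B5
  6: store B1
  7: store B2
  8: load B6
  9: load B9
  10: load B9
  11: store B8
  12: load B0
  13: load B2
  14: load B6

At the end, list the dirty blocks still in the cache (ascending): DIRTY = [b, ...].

0: W B7 → L3 miss [D]
1: W B10 → L2 miss [D]
2: W B8 → L0 miss [D]
3: W B8 → L0 hit [D]
4: W B5 → L1 miss [D]
5: W B5 → L1 hit [D]
6: W B1 → L1 miss wb→B5 [D]
7: W B2 → L2 miss wb→B10 [D]
8: R B6 → L2 miss wb→B2 [-]
9: R B9 → L1 miss wb→B1 [-]
10: R B9 → L1 hit [-]
11: W B8 → L0 hit [D]
12: R B0 → L0 miss wb→B8 [-]
13: R B2 → L2 miss [-]
14: R B6 → L2 miss [-]

DIRTY = [7]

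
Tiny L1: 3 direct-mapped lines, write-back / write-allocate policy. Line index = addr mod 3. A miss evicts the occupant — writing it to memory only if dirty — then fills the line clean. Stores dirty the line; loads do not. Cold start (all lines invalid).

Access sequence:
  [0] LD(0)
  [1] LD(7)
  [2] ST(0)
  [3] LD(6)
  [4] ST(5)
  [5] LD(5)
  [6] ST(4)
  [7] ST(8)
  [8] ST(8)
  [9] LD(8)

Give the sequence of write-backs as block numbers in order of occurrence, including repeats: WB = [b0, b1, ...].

WB = [0, 5]

  0 | R B0 → L0 miss [-]
  1 | R B7 → L1 miss [-]
  2 | W B0 → L0 hit [D]
  3 | R B6 → L0 miss wb→B0 [-]
  4 | W B5 → L2 miss [D]
  5 | R B5 → L2 hit [D]
  6 | W B4 → L1 miss [D]
  7 | W B8 → L2 miss wb→B5 [D]
  8 | W B8 → L2 hit [D]
  9 | R B8 → L2 hit [D]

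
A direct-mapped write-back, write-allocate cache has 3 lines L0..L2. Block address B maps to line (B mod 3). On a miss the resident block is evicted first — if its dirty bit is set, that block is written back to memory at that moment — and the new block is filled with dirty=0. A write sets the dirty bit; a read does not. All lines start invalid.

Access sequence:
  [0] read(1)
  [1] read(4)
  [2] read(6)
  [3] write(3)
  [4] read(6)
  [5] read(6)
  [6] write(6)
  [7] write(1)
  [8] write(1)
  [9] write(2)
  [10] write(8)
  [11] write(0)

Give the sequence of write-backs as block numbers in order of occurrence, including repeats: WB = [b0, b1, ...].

WB = [3, 2, 6]

  0 | R B1 → L1 miss [-]
  1 | R B4 → L1 miss [-]
  2 | R B6 → L0 miss [-]
  3 | W B3 → L0 miss [D]
  4 | R B6 → L0 miss wb→B3 [-]
  5 | R B6 → L0 hit [-]
  6 | W B6 → L0 hit [D]
  7 | W B1 → L1 miss [D]
  8 | W B1 → L1 hit [D]
  9 | W B2 → L2 miss [D]
  10 | W B8 → L2 miss wb→B2 [D]
  11 | W B0 → L0 miss wb→B6 [D]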